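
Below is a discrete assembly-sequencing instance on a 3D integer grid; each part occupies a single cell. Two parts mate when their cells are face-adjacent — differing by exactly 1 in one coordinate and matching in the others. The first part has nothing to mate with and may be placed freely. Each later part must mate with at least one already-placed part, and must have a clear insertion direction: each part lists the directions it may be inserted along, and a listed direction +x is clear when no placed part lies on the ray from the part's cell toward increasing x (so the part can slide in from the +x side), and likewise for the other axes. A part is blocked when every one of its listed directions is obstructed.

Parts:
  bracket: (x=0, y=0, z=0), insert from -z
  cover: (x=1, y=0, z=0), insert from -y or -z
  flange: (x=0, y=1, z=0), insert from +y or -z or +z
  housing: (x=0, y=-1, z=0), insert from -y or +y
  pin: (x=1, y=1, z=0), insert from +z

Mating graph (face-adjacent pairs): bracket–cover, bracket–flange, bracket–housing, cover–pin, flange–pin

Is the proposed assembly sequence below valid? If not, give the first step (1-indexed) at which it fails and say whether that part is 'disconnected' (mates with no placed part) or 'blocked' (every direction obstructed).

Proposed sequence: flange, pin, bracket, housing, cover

1. flange@(0, 1, 0) [+y clear] — {flange}
2. pin@(1, 1, 0) [+z clear] — {flange, pin}
3. bracket@(0, 0, 0) [-z clear] — {bracket, flange, pin}
4. housing@(0, -1, 0) [-y clear] — {bracket, flange, housing, pin}
5. cover@(1, 0, 0) [-y clear] — {bracket, cover, flange, housing, pin}

Valid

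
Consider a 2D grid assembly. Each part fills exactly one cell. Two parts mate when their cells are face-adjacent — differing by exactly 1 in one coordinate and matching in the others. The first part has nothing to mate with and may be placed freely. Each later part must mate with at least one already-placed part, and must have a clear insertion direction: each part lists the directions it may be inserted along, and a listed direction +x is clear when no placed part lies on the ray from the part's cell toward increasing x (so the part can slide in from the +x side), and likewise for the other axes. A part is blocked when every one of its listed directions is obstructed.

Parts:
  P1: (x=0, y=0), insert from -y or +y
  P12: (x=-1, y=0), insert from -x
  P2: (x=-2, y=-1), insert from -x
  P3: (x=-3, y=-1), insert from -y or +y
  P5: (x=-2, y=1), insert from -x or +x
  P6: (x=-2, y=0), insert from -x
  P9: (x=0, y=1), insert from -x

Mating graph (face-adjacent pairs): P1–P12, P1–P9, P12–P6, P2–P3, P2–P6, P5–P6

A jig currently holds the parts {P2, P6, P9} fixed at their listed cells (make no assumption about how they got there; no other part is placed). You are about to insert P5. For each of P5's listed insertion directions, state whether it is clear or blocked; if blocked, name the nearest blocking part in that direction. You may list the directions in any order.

+x: blocked by P9; -x: clear

-x: ray from P5(-2, 1) has no placed part ⇒ clear
+x: nearest on ray is P9@(0, 1) ⇒ blocked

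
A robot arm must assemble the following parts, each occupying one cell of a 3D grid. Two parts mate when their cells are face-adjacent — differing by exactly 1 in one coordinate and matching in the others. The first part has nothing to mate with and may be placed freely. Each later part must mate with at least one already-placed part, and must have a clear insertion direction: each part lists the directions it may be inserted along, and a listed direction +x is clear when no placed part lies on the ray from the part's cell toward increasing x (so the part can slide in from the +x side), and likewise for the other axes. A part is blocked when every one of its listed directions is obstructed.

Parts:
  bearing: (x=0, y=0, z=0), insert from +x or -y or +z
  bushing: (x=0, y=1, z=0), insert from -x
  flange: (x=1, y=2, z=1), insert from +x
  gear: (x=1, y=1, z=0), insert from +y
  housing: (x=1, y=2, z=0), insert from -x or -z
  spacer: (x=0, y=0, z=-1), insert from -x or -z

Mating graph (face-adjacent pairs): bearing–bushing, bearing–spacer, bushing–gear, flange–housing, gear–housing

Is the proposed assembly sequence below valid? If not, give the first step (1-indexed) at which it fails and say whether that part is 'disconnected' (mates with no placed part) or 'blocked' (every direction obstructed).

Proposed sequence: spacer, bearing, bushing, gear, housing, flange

Valid

1. spacer@(0, 0, -1) [-x clear] — {spacer}
2. bearing@(0, 0, 0) [+x clear] — {bearing, spacer}
3. bushing@(0, 1, 0) [-x clear] — {bearing, bushing, spacer}
4. gear@(1, 1, 0) [+y clear] — {bearing, bushing, gear, spacer}
5. housing@(1, 2, 0) [-x clear] — {bearing, bushing, gear, housing, spacer}
6. flange@(1, 2, 1) [+x clear] — {bearing, bushing, flange, gear, housing, spacer}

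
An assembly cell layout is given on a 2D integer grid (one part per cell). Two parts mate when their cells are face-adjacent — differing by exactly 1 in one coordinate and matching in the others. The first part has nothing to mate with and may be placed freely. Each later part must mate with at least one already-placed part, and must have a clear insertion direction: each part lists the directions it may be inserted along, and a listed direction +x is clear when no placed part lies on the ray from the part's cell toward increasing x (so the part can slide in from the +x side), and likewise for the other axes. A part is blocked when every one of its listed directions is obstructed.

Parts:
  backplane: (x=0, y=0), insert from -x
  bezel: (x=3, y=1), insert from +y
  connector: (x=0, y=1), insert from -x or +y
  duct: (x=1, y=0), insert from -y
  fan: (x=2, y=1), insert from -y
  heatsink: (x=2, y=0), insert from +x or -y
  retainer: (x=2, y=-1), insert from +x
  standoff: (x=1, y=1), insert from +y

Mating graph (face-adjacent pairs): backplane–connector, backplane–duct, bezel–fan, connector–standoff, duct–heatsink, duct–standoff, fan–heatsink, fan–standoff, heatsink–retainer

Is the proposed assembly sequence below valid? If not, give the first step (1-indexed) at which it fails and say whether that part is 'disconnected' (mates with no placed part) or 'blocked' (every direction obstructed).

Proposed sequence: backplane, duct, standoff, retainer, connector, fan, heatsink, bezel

1. backplane@(0, 0) [-x clear] — {backplane}
2. duct@(1, 0) [-y clear] — {backplane, duct}
3. standoff@(1, 1) [+y clear] — {backplane, duct, standoff}
4. retainer@(2, -1) — no placed neighbour ⇒ disconnected

Invalid at step 4 (disconnected)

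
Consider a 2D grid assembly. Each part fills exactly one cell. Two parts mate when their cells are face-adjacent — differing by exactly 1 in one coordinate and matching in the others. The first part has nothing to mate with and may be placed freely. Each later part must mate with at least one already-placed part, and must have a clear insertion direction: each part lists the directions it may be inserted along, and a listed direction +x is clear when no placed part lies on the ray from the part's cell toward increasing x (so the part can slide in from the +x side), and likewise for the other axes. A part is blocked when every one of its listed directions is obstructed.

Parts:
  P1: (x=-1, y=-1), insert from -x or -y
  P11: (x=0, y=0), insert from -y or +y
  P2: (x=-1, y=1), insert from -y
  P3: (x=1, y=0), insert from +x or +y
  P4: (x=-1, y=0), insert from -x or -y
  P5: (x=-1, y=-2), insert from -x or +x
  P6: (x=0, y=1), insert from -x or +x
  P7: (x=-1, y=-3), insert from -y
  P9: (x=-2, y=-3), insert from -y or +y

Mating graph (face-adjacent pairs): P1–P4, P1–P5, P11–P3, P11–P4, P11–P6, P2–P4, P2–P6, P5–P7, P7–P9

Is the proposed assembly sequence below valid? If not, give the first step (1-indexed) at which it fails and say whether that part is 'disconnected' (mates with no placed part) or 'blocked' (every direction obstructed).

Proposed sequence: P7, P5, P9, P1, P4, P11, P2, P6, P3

1. P7@(-1, -3) [-y clear] — {P7}
2. P5@(-1, -2) [-x clear] — {P5, P7}
3. P9@(-2, -3) [-y clear] — {P5, P7, P9}
4. P1@(-1, -1) [-x clear] — {P1, P5, P7, P9}
5. P4@(-1, 0) [-x clear] — {P1, P4, P5, P7, P9}
6. P11@(0, 0) [-y clear] — {P1, P11, P4, P5, P7, P9}
7. P2@(-1, 1) — -y all obstructed ⇒ blocked

Invalid at step 7 (blocked)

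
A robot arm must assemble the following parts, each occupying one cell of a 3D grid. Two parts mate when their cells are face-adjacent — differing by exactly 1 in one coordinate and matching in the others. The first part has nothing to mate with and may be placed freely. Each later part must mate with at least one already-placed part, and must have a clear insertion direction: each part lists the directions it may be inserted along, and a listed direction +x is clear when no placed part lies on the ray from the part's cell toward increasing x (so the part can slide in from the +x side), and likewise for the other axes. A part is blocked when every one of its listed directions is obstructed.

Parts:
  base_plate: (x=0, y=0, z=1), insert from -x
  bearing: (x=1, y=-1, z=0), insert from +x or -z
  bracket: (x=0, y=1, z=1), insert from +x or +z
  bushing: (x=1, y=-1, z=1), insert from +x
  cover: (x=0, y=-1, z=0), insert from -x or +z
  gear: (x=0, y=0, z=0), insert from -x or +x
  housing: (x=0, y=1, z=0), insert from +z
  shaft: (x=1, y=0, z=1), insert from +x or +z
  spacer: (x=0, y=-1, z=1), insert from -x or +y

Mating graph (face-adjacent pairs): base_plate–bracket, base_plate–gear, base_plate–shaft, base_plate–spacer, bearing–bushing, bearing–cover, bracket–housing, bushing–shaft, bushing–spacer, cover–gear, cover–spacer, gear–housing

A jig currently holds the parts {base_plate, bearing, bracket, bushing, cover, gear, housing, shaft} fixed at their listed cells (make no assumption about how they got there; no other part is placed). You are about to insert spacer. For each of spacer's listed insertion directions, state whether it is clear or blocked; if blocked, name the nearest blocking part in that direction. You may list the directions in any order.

-x: ray from spacer(0, -1, 1) has no placed part ⇒ clear
+y: nearest on ray is base_plate@(0, 0, 1) ⇒ blocked

+y: blocked by base_plate; -x: clear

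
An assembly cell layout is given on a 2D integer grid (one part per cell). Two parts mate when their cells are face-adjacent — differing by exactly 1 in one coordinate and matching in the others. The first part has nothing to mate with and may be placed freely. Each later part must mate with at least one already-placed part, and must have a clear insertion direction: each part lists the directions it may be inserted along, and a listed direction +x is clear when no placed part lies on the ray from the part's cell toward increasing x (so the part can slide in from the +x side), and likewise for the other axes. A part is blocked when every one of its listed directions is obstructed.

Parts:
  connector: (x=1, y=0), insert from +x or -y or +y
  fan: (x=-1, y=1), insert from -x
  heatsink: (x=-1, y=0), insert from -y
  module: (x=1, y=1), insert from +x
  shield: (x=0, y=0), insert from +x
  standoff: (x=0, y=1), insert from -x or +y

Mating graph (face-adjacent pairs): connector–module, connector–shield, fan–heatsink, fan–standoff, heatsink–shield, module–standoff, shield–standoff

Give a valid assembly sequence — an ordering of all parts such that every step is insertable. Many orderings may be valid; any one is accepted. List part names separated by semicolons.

module; standoff; shield; connector; fan; heatsink

1. module@(1, 1) [+x clear] — {module}
2. standoff@(0, 1) [-x clear] — {module, standoff}
3. shield@(0, 0) [+x clear] — {module, shield, standoff}
4. connector@(1, 0) [+x clear] — {connector, module, shield, standoff}
5. fan@(-1, 1) [-x clear] — {connector, fan, module, shield, standoff}
6. heatsink@(-1, 0) [-y clear] — {connector, fan, heatsink, module, shield, standoff}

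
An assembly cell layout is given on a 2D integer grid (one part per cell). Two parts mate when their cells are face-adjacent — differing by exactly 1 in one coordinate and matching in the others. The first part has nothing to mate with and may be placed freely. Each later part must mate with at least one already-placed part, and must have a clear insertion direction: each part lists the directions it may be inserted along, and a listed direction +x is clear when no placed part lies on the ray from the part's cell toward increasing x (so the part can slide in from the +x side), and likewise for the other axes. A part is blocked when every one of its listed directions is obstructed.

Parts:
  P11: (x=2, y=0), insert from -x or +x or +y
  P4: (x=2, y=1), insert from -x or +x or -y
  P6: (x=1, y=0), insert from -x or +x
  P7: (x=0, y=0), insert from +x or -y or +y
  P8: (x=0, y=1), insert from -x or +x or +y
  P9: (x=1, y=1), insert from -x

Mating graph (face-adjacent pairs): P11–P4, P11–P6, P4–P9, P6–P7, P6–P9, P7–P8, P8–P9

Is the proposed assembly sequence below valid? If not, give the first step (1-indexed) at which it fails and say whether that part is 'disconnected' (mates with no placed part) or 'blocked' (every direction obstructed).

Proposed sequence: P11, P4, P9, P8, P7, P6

1. P11@(2, 0) [-x clear] — {P11}
2. P4@(2, 1) [-x clear] — {P11, P4}
3. P9@(1, 1) [-x clear] — {P11, P4, P9}
4. P8@(0, 1) [-x clear] — {P11, P4, P8, P9}
5. P7@(0, 0) [-y clear] — {P11, P4, P7, P8, P9}
6. P6@(1, 0) — -x/+x all obstructed ⇒ blocked

Invalid at step 6 (blocked)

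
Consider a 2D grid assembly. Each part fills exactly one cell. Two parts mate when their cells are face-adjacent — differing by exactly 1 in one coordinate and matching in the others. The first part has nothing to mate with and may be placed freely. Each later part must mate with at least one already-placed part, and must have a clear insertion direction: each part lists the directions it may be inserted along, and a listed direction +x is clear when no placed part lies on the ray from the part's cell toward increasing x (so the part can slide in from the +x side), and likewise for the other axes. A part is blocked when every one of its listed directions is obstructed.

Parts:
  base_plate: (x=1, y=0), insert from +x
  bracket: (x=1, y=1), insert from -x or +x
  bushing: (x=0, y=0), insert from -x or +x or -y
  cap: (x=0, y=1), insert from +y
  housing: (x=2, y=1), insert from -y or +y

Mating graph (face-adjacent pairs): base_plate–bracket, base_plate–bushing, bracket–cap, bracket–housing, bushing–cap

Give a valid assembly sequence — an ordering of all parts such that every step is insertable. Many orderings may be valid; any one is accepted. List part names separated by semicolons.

1. bracket@(1, 1) [-x clear] — {bracket}
2. cap@(0, 1) [+y clear] — {bracket, cap}
3. bushing@(0, 0) [-x clear] — {bracket, bushing, cap}
4. housing@(2, 1) [-y clear] — {bracket, bushing, cap, housing}
5. base_plate@(1, 0) [+x clear] — {base_plate, bracket, bushing, cap, housing}

bracket; cap; bushing; housing; base_plate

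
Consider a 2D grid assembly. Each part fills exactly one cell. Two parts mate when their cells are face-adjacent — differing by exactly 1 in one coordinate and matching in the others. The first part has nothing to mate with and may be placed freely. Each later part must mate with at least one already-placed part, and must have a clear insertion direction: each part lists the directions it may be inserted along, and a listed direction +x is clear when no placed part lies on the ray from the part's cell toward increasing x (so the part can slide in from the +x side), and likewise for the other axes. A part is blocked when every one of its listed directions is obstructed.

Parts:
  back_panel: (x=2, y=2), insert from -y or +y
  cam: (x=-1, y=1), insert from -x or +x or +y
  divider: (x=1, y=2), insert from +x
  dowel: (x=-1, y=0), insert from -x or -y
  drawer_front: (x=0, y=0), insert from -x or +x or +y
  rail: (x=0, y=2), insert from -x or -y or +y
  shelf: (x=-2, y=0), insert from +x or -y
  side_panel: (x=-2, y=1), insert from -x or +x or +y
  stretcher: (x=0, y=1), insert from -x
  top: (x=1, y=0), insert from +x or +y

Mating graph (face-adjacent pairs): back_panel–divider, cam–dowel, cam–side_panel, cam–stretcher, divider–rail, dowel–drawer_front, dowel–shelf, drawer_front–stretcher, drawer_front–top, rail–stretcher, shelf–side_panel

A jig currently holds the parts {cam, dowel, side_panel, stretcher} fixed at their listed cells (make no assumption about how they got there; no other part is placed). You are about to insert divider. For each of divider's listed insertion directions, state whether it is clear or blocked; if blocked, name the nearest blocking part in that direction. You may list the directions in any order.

+x: clear

+x: ray from divider(1, 2) has no placed part ⇒ clear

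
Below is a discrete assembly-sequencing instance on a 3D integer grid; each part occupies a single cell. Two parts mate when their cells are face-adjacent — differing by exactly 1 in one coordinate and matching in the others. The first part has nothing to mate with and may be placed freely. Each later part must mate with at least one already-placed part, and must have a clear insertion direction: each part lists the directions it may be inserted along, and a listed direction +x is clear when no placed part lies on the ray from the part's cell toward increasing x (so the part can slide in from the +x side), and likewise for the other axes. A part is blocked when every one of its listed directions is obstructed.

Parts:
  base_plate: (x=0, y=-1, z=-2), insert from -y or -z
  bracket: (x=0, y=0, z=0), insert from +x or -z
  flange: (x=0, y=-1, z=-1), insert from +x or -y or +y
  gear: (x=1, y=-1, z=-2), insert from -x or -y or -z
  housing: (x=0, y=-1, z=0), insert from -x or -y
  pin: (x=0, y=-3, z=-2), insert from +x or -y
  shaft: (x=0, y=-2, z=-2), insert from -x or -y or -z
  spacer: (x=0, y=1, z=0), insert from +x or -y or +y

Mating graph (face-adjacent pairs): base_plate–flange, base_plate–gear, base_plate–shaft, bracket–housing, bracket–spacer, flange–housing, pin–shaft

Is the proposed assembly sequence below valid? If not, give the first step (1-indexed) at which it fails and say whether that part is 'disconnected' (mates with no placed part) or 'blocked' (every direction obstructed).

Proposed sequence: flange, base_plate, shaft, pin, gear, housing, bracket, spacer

Valid

1. flange@(0, -1, -1) [+x clear] — {flange}
2. base_plate@(0, -1, -2) [-y clear] — {base_plate, flange}
3. shaft@(0, -2, -2) [-x clear] — {base_plate, flange, shaft}
4. pin@(0, -3, -2) [+x clear] — {base_plate, flange, pin, shaft}
5. gear@(1, -1, -2) [-y clear] — {base_plate, flange, gear, pin, shaft}
6. housing@(0, -1, 0) [-x clear] — {base_plate, flange, gear, housing, pin, shaft}
7. bracket@(0, 0, 0) [+x clear] — {base_plate, bracket, flange, gear, housing, pin, shaft}
8. spacer@(0, 1, 0) [+x clear] — {base_plate, bracket, flange, gear, housing, pin, shaft, spacer}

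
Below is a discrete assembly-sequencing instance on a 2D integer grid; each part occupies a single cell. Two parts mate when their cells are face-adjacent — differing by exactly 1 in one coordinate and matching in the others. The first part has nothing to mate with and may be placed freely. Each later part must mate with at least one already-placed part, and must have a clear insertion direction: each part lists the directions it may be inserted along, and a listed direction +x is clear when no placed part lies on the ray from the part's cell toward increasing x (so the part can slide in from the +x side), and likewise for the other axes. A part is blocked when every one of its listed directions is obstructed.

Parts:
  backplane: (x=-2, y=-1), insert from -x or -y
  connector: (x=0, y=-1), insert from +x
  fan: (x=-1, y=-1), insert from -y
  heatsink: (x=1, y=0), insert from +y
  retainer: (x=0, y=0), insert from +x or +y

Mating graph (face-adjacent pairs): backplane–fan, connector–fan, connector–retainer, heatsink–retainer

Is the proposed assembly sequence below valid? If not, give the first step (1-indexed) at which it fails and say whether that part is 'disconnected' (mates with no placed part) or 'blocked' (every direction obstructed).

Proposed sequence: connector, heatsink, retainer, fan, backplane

Invalid at step 2 (disconnected)

1. connector@(0, -1) [+x clear] — {connector}
2. heatsink@(1, 0) — no placed neighbour ⇒ disconnected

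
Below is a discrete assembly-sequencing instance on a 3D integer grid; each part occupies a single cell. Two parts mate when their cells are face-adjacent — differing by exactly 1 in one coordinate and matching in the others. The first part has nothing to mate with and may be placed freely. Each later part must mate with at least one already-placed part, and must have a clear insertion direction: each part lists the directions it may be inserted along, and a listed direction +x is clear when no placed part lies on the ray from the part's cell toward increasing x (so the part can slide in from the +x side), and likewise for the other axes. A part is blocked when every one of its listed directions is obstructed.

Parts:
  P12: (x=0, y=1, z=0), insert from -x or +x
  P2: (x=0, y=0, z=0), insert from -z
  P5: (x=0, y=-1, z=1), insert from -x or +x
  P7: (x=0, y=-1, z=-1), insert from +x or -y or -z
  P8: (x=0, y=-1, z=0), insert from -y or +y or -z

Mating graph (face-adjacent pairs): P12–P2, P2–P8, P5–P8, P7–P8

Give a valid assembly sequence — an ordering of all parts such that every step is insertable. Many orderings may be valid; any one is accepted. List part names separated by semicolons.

P8; P2; P5; P12; P7

1. P8@(0, -1, 0) [-y clear] — {P8}
2. P2@(0, 0, 0) [-z clear] — {P2, P8}
3. P5@(0, -1, 1) [-x clear] — {P2, P5, P8}
4. P12@(0, 1, 0) [-x clear] — {P12, P2, P5, P8}
5. P7@(0, -1, -1) [+x clear] — {P12, P2, P5, P7, P8}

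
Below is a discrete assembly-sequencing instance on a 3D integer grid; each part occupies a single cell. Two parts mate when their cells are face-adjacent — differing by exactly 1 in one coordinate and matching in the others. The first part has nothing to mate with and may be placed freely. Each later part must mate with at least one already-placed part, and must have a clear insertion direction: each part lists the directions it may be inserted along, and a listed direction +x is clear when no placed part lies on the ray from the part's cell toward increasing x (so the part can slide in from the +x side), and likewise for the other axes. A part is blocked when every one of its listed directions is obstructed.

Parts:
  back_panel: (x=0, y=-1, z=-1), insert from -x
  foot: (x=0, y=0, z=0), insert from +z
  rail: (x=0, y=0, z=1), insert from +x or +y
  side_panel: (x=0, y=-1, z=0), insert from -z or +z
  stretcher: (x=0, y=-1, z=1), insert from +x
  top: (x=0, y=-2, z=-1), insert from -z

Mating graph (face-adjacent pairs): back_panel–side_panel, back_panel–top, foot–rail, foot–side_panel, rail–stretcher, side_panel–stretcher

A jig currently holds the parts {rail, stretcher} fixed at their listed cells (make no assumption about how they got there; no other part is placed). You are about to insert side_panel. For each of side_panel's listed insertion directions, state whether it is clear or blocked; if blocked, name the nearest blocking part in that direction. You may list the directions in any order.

+z: blocked by stretcher; -z: clear

-z: ray from side_panel(0, -1, 0) has no placed part ⇒ clear
+z: nearest on ray is stretcher@(0, -1, 1) ⇒ blocked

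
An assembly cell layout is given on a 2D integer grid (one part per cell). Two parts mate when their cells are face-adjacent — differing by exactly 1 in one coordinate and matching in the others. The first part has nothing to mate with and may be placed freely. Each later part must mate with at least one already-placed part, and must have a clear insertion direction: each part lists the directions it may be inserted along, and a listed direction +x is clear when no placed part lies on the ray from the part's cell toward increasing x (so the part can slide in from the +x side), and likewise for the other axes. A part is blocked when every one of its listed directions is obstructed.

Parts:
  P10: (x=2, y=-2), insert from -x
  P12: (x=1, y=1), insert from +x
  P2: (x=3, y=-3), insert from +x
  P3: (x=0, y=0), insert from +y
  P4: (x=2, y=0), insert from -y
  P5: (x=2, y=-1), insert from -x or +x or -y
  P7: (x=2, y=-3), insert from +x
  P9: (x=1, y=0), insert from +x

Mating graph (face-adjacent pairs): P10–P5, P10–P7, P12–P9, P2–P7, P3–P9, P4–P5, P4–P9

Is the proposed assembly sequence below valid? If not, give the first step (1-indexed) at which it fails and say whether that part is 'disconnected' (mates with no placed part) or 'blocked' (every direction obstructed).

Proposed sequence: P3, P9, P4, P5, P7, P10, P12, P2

1. P3@(0, 0) [+y clear] — {P3}
2. P9@(1, 0) [+x clear] — {P3, P9}
3. P4@(2, 0) [-y clear] — {P3, P4, P9}
4. P5@(2, -1) [-x clear] — {P3, P4, P5, P9}
5. P7@(2, -3) — no placed neighbour ⇒ disconnected

Invalid at step 5 (disconnected)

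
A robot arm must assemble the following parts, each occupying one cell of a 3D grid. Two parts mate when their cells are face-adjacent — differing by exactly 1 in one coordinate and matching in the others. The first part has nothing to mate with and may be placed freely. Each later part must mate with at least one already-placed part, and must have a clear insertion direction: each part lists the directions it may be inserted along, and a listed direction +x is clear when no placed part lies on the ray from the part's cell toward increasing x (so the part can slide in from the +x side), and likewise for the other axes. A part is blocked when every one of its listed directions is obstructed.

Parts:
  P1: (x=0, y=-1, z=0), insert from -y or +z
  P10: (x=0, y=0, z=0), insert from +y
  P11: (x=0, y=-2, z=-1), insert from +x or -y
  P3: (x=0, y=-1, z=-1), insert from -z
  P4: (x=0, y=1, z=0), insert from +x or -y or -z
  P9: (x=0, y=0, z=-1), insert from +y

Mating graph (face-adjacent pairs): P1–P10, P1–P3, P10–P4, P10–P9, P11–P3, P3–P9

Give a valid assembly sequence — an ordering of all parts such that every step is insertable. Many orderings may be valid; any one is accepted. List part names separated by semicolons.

1. P10@(0, 0, 0) [+y clear] — {P10}
2. P9@(0, 0, -1) [+y clear] — {P10, P9}
3. P4@(0, 1, 0) [+x clear] — {P10, P4, P9}
4. P1@(0, -1, 0) [-y clear] — {P1, P10, P4, P9}
5. P3@(0, -1, -1) [-z clear] — {P1, P10, P3, P4, P9}
6. P11@(0, -2, -1) [+x clear] — {P1, P10, P11, P3, P4, P9}

P10; P9; P4; P1; P3; P11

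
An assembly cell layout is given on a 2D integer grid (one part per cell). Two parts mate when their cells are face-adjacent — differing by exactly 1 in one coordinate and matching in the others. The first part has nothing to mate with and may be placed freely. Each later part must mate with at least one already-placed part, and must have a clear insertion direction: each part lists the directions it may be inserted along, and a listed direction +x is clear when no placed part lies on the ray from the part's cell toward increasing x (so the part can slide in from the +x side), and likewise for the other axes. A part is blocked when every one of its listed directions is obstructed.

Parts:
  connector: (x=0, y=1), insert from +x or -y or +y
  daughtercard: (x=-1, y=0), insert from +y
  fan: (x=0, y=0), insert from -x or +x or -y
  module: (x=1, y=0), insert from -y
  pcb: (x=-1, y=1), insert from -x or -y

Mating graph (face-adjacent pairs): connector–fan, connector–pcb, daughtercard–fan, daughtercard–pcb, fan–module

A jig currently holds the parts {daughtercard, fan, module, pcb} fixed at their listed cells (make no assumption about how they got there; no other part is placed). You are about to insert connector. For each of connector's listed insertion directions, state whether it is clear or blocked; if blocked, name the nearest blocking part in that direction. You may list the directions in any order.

+x: clear; +y: clear; -y: blocked by fan

+x: ray from connector(0, 1) has no placed part ⇒ clear
-y: nearest on ray is fan@(0, 0) ⇒ blocked
+y: ray from connector(0, 1) has no placed part ⇒ clear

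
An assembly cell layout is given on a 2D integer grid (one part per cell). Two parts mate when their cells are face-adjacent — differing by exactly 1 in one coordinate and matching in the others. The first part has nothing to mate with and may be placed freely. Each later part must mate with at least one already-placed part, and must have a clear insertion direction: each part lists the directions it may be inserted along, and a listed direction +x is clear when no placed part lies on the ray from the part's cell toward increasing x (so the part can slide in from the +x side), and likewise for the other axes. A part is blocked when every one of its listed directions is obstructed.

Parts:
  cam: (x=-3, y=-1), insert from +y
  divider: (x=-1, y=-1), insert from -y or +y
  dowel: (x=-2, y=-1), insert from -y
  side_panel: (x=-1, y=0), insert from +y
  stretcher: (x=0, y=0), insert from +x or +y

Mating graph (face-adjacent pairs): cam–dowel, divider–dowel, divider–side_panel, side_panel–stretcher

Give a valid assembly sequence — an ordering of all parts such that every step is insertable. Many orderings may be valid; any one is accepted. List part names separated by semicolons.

1. side_panel@(-1, 0) [+y clear] — {side_panel}
2. stretcher@(0, 0) [+x clear] — {side_panel, stretcher}
3. divider@(-1, -1) [-y clear] — {divider, side_panel, stretcher}
4. dowel@(-2, -1) [-y clear] — {divider, dowel, side_panel, stretcher}
5. cam@(-3, -1) [+y clear] — {cam, divider, dowel, side_panel, stretcher}

side_panel; stretcher; divider; dowel; cam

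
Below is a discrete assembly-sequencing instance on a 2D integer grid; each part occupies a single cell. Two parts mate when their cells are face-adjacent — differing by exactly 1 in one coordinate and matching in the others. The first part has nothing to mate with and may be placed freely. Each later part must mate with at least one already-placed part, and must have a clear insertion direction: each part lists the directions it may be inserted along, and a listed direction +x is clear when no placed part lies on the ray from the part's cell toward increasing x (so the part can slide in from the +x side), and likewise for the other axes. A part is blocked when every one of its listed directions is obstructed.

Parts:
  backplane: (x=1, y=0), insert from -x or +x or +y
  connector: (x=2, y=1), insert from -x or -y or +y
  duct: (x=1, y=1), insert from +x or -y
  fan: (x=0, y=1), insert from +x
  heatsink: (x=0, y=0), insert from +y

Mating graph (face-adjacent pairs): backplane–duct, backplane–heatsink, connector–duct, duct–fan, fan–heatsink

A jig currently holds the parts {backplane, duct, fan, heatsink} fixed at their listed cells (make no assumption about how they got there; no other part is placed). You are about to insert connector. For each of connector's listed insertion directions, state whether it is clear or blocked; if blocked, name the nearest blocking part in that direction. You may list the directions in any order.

+y: clear; -x: blocked by duct; -y: clear

-x: nearest on ray is duct@(1, 1) ⇒ blocked
-y: ray from connector(2, 1) has no placed part ⇒ clear
+y: ray from connector(2, 1) has no placed part ⇒ clear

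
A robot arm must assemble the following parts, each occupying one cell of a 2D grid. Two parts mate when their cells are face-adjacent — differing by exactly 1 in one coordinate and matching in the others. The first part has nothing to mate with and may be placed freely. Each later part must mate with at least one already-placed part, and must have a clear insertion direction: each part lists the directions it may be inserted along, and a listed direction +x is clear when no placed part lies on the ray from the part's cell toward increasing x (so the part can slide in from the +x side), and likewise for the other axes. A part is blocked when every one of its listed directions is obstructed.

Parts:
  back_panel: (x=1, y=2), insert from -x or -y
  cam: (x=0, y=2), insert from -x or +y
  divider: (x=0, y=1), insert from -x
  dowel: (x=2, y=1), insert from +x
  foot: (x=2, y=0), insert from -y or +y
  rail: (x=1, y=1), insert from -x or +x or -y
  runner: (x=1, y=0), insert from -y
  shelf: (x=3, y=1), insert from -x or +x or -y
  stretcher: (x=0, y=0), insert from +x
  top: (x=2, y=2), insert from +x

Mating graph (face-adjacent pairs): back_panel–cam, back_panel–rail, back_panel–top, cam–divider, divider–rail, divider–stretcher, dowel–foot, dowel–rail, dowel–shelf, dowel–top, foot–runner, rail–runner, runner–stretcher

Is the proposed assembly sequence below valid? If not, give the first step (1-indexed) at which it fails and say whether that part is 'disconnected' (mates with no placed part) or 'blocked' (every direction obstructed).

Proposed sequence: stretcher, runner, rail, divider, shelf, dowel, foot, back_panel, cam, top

Invalid at step 5 (disconnected)

1. stretcher@(0, 0) [+x clear] — {stretcher}
2. runner@(1, 0) [-y clear] — {runner, stretcher}
3. rail@(1, 1) [-x clear] — {rail, runner, stretcher}
4. divider@(0, 1) [-x clear] — {divider, rail, runner, stretcher}
5. shelf@(3, 1) — no placed neighbour ⇒ disconnected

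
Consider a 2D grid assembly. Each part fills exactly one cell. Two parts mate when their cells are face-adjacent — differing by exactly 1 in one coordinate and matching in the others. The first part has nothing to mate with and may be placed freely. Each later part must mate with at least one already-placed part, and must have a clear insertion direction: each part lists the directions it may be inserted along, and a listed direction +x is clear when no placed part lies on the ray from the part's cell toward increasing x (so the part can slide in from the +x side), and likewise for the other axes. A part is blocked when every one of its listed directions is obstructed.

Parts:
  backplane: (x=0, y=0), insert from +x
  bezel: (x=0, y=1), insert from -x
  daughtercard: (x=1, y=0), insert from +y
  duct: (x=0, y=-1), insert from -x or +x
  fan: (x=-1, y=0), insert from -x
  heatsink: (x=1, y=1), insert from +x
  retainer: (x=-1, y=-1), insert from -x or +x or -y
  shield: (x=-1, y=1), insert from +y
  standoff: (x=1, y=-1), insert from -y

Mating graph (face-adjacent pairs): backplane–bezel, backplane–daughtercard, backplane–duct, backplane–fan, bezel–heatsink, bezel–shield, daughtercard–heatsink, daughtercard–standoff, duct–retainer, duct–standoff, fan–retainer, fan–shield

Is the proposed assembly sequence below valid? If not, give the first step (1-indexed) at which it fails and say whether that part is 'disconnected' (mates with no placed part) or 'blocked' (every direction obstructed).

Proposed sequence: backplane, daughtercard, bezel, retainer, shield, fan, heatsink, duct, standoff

1. backplane@(0, 0) [+x clear] — {backplane}
2. daughtercard@(1, 0) [+y clear] — {backplane, daughtercard}
3. bezel@(0, 1) [-x clear] — {backplane, bezel, daughtercard}
4. retainer@(-1, -1) — no placed neighbour ⇒ disconnected

Invalid at step 4 (disconnected)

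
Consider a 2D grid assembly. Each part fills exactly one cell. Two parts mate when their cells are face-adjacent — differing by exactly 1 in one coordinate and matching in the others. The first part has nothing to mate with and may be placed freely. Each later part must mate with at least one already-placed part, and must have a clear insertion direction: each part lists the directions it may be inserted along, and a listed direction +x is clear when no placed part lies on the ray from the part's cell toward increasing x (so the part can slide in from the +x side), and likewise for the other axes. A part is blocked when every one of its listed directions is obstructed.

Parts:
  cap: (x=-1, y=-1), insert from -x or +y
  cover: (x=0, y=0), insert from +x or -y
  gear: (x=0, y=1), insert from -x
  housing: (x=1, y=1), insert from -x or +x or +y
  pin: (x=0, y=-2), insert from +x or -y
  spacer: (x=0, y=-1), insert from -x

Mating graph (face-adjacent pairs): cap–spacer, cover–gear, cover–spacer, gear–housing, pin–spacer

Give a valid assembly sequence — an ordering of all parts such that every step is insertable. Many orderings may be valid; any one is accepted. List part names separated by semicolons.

housing; gear; cover; spacer; cap; pin

1. housing@(1, 1) [-x clear] — {housing}
2. gear@(0, 1) [-x clear] — {gear, housing}
3. cover@(0, 0) [+x clear] — {cover, gear, housing}
4. spacer@(0, -1) [-x clear] — {cover, gear, housing, spacer}
5. cap@(-1, -1) [-x clear] — {cap, cover, gear, housing, spacer}
6. pin@(0, -2) [+x clear] — {cap, cover, gear, housing, pin, spacer}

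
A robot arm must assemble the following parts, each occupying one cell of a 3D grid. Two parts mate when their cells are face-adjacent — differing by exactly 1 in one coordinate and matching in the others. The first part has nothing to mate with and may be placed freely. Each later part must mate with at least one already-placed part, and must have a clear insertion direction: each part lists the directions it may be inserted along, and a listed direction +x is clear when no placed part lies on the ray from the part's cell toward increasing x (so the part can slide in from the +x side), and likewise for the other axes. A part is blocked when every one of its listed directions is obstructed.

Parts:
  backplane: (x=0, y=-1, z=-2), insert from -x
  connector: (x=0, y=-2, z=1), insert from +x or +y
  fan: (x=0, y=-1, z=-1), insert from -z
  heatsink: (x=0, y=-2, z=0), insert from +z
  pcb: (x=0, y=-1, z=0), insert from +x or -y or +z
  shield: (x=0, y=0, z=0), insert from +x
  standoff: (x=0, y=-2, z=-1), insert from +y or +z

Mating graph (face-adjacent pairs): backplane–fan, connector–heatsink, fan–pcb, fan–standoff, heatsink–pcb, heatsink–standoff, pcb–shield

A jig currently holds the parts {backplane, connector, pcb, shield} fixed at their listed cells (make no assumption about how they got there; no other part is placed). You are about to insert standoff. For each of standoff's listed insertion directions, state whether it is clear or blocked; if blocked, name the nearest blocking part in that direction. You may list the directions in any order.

+y: clear; +z: blocked by connector

+y: ray from standoff(0, -2, -1) has no placed part ⇒ clear
+z: nearest on ray is connector@(0, -2, 1) ⇒ blocked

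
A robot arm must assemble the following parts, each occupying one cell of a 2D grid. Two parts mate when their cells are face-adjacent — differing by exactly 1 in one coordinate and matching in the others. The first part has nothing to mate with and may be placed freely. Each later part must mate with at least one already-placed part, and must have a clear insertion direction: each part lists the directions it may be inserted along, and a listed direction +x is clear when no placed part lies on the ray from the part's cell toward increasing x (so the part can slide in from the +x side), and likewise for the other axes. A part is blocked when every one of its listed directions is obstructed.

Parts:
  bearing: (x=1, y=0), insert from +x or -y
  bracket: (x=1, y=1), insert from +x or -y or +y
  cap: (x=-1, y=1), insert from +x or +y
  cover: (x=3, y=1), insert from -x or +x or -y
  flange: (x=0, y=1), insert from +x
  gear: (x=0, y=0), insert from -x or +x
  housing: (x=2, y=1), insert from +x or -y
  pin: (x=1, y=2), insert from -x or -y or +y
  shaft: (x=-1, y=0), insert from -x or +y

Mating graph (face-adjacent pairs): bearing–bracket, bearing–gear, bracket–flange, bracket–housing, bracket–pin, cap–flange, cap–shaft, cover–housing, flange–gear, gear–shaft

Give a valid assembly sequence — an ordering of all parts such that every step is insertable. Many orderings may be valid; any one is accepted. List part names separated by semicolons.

1. cap@(-1, 1) [+x clear] — {cap}
2. flange@(0, 1) [+x clear] — {cap, flange}
3. bracket@(1, 1) [+x clear] — {bracket, cap, flange}
4. pin@(1, 2) [-x clear] — {bracket, cap, flange, pin}
5. bearing@(1, 0) [+x clear] — {bearing, bracket, cap, flange, pin}
6. gear@(0, 0) [-x clear] — {bearing, bracket, cap, flange, gear, pin}
7. housing@(2, 1) [+x clear] — {bearing, bracket, cap, flange, gear, housing, pin}
8. shaft@(-1, 0) [-x clear] — {bearing, bracket, cap, flange, gear, housing, pin, shaft}
9. cover@(3, 1) [+x clear] — {bearing, bracket, cap, cover, flange, gear, housing, pin, shaft}

cap; flange; bracket; pin; bearing; gear; housing; shaft; cover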